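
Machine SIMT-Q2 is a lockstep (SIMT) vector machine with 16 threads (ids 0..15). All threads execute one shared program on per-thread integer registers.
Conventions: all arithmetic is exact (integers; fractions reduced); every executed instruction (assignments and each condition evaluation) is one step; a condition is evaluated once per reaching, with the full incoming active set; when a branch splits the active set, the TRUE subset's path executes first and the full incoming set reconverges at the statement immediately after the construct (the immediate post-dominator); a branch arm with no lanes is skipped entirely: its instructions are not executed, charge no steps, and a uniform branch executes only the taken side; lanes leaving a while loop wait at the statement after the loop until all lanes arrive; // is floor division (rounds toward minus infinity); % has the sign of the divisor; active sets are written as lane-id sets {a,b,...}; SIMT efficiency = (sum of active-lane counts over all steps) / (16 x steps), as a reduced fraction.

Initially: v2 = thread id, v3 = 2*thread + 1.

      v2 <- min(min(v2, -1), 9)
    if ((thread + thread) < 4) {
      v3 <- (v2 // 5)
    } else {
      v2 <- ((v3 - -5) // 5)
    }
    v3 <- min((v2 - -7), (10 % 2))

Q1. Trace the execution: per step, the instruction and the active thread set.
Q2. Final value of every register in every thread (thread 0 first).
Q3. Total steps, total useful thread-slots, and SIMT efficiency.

step 0: v2 <- min(min(v2, -1), 9)    {0,1,2,3,4,5,6,7,8,9,10,11,12,13,14,15}
step 1: eval ((thread + thread) < 4) {0,1,2,3,4,5,6,7,8,9,10,11,12,13,14,15}
step 2: v3 <- (v2 // 5)              {0,1}
step 3: v2 <- ((v3 - -5) // 5)       {2,3,4,5,6,7,8,9,10,11,12,13,14,15}
step 4: v3 <- min((v2 - -7), (10 % 2)) {0,1,2,3,4,5,6,7,8,9,10,11,12,13,14,15}

Answer: 5 steps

v2: -1,-1,2,2,2,3,3,4,4,4,5,5,6,6,6,7
v3: 0,0,0,0,0,0,0,0,0,0,0,0,0,0,0,0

steps = 5; useful = 64; efficiency = 64/80 = 4/5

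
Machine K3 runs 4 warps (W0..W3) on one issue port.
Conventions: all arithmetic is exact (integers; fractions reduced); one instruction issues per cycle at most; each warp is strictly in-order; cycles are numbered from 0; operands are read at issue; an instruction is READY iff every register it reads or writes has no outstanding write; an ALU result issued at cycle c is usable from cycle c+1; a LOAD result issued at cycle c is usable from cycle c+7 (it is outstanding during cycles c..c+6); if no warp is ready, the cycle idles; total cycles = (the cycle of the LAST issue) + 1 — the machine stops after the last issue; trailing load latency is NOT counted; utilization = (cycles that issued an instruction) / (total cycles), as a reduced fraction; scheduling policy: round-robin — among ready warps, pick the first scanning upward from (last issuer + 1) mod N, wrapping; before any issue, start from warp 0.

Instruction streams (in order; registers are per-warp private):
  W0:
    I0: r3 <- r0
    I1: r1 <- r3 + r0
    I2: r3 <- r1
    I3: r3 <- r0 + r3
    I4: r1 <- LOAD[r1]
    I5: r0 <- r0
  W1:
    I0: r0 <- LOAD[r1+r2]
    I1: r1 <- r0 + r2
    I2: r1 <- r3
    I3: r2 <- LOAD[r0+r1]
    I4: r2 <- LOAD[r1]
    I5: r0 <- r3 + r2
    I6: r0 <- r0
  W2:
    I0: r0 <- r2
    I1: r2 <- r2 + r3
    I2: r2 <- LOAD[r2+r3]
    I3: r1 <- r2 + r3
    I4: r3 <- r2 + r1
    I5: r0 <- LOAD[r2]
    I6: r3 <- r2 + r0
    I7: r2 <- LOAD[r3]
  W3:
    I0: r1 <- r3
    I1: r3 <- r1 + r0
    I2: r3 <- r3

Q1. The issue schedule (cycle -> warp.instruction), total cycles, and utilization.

cycle 0: W0.I0
cycle 1: W1.I0
cycle 2: W2.I0
cycle 3: W3.I0
cycle 4: W0.I1
cycle 5: W2.I1
cycle 6: W3.I1
cycle 7: W0.I2
cycle 8: W1.I1
cycle 9: W2.I2
cycle 10: W3.I2
cycle 11: W0.I3
cycle 12: W1.I2
cycle 13: W0.I4
cycle 14: W1.I3
cycle 15: W0.I5
cycle 16: W2.I3
cycle 17: W2.I4
cycle 18: W2.I5
cycle 19: idle
cycle 20: idle
cycle 21: W1.I4
cycle 22: idle
cycle 23: idle
cycle 24: idle
cycle 25: W2.I6
cycle 26: W2.I7
cycle 27: idle
cycle 28: W1.I5
cycle 29: W1.I6

Answer: 30 cycles, utilization 4/5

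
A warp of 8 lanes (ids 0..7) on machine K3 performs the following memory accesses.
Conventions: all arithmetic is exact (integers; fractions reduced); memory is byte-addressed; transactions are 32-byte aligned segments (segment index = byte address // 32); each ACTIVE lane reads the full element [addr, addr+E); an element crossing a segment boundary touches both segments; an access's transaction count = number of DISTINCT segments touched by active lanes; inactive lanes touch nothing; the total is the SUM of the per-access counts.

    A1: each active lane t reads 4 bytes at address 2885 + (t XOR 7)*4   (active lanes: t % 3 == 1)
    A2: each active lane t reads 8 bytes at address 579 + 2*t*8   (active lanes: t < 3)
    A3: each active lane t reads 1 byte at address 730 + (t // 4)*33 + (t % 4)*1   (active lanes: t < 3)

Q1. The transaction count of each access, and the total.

A1: 2 transactions
A2: 2 transactions
A3: 1 transaction

Answer: 2,2,1; total 5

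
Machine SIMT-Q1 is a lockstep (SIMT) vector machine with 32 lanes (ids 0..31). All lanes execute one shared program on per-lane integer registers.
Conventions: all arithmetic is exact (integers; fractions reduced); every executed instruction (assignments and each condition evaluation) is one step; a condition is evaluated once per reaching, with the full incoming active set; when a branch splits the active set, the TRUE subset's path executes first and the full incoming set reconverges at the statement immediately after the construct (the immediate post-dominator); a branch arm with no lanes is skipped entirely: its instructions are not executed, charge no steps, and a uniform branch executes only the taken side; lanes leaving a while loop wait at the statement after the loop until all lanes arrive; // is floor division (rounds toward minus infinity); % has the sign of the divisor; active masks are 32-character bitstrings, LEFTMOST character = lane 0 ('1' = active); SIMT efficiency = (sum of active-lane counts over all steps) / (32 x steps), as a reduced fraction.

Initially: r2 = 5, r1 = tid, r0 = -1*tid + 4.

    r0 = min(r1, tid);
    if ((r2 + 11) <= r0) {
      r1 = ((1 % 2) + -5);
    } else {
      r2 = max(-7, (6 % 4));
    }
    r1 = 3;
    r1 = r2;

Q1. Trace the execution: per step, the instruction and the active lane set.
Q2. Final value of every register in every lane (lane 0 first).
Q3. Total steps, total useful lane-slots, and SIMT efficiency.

step 0: r0 <- min(r1, tid)           11111111111111111111111111111111
step 1: eval ((r2 + 11) <= r0)       11111111111111111111111111111111
step 2: r1 <- ((1 % 2) + -5)         00000000000000001111111111111111
step 3: r2 <- max(-7, (6 % 4))       11111111111111110000000000000000
step 4: r1 <- 3                      11111111111111111111111111111111
step 5: r1 <- r2                     11111111111111111111111111111111

Answer: 6 steps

r2: 2,2,2,2,2,2,2,2,2,2,2,2,2,2,2,2,5,5,5,5,5,5,5,5,5,5,5,5,5,5,5,5
r1: 2,2,2,2,2,2,2,2,2,2,2,2,2,2,2,2,5,5,5,5,5,5,5,5,5,5,5,5,5,5,5,5
r0: 0,1,2,3,4,5,6,7,8,9,10,11,12,13,14,15,16,17,18,19,20,21,22,23,24,25,26,27,28,29,30,31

steps = 6; useful = 160; efficiency = 160/192 = 5/6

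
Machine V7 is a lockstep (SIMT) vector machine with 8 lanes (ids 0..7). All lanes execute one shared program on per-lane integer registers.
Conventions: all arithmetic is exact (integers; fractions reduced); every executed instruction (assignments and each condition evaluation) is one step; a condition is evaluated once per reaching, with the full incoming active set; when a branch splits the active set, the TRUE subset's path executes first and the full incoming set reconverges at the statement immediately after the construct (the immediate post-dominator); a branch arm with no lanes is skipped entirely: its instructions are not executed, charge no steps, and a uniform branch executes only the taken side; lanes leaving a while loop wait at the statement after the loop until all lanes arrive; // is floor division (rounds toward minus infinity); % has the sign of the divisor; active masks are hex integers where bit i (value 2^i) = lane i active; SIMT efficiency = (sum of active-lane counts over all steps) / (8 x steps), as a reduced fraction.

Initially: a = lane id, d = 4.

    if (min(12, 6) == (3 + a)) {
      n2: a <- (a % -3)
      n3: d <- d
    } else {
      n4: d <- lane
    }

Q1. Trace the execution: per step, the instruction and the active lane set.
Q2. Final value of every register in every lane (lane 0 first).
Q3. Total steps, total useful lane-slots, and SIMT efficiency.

step 0: eval (min(12, 6) == (3 + a)) 0xff
step 1: a <- (a % -3)                0x08
step 2: d <- d                       0x08
step 3: d <- lane                    0xf7

Answer: 4 steps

a: 0,1,2,0,4,5,6,7
d: 0,1,2,4,4,5,6,7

steps = 4; useful = 17; efficiency = 17/32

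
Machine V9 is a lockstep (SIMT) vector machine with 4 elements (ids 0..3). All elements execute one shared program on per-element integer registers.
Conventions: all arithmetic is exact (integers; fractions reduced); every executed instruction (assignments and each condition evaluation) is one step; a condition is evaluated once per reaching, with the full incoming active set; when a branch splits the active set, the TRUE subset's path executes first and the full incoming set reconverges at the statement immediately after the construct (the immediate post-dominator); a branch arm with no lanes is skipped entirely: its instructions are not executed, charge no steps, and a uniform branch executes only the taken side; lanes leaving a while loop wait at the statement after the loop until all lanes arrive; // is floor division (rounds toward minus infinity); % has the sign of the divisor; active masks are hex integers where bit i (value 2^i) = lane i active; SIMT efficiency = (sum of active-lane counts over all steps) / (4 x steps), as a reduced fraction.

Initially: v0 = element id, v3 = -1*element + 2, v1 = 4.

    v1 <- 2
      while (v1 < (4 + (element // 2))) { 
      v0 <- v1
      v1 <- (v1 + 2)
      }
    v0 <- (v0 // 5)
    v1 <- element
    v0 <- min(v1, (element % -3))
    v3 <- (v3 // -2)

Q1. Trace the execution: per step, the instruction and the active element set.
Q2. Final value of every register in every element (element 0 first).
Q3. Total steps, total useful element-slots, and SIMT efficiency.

step 0: v1 <- 2                      0xf
step 1: eval (v1 < (4 + (element // 2))) 0xf
step 2: v0 <- v1                     0xf
step 3: v1 <- (v1 + 2)               0xf
step 4: eval (v1 < (4 + (element // 2))) 0xf
step 5: v0 <- v1                     0xc
step 6: v1 <- (v1 + 2)               0xc
step 7: eval (v1 < (4 + (element // 2))) 0xc
step 8: v0 <- (v0 // 5)              0xf
step 9: v1 <- element                0xf
step 10: v0 <- min(v1, (element % -3)) 0xf
step 11: v3 <- (v3 // -2)             0xf

Answer: 12 steps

v0: 0,-2,-1,0
v3: -1,-1,0,0
v1: 0,1,2,3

steps = 12; useful = 42; efficiency = 42/48 = 7/8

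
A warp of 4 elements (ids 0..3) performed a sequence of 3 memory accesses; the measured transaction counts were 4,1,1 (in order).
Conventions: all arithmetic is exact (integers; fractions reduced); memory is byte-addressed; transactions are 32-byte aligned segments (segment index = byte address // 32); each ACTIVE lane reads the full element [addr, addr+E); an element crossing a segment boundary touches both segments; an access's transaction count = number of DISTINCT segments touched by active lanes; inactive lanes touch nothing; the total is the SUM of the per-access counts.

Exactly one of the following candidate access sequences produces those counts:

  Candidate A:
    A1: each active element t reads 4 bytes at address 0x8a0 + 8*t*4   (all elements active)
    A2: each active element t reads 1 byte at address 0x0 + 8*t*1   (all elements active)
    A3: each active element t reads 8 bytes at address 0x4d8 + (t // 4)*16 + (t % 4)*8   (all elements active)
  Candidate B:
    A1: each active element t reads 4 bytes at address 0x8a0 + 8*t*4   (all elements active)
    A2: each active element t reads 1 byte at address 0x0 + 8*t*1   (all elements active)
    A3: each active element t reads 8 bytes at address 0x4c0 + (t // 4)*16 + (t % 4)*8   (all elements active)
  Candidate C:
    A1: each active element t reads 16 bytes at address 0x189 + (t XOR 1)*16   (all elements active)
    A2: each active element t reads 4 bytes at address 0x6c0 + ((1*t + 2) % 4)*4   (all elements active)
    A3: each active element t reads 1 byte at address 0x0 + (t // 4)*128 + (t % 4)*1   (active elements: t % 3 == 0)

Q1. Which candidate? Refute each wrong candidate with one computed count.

A: A3 gives 2 transactions, not 1
C: A1 gives 3 transactions, not 4
B: all counts match (4,1,1)

Answer: B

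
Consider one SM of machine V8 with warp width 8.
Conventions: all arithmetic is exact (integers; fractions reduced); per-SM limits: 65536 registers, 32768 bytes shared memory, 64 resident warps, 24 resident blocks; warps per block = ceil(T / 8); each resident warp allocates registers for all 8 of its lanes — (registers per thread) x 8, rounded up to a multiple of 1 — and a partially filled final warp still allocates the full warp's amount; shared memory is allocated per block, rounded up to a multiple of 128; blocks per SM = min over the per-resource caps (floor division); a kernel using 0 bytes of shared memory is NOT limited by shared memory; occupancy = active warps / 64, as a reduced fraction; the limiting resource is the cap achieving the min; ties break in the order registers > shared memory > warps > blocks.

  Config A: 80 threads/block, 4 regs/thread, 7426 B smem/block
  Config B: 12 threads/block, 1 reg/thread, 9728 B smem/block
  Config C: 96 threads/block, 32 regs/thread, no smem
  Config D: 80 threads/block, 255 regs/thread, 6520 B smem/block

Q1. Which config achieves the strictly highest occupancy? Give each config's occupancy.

occupancies: A 5/8, B 3/32, C 15/16, D 15/32

Answer: C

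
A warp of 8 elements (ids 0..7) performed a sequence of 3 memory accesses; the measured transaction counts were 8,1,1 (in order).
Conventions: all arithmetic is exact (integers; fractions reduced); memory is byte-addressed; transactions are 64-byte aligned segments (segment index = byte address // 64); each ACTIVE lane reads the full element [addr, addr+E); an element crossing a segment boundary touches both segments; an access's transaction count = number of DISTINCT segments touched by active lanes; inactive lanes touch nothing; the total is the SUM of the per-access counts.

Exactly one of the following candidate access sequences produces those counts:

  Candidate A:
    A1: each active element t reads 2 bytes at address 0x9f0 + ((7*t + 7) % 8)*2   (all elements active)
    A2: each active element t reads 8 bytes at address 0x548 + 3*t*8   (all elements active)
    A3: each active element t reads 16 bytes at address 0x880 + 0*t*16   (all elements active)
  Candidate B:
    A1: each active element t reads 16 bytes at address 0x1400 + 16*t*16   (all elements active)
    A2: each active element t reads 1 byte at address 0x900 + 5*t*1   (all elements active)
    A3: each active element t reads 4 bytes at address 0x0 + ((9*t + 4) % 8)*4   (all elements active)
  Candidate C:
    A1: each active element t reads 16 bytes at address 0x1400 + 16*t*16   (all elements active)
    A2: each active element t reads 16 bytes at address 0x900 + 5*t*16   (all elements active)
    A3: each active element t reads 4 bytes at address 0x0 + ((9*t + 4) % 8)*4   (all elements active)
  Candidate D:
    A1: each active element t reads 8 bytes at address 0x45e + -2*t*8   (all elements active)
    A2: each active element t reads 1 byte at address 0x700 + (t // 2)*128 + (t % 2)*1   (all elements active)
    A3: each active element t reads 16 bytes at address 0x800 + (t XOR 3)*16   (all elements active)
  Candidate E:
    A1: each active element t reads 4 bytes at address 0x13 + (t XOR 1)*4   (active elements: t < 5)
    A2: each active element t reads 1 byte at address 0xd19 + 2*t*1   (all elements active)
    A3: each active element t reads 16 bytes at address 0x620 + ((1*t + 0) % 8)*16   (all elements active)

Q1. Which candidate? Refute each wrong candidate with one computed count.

A: A1 gives 1 transaction, not 8
C: A2 gives 8 transactions, not 1
D: A1 gives 3 transactions, not 8
E: A1 gives 1 transaction, not 8
B: all counts match (8,1,1)

Answer: B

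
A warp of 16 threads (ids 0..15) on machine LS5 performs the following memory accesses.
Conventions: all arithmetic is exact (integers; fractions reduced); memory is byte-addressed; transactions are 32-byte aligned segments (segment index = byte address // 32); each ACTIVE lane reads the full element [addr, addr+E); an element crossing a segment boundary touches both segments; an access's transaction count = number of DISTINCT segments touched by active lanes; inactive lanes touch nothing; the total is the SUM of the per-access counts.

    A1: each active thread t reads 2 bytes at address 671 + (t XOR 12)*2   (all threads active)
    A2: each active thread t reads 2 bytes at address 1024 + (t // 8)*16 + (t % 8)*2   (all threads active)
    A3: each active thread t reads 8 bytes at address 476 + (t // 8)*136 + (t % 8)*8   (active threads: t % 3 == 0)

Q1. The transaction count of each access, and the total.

A1: 2 transactions
A2: 1 transaction
A3: 6 transactions

Answer: 2,1,6; total 9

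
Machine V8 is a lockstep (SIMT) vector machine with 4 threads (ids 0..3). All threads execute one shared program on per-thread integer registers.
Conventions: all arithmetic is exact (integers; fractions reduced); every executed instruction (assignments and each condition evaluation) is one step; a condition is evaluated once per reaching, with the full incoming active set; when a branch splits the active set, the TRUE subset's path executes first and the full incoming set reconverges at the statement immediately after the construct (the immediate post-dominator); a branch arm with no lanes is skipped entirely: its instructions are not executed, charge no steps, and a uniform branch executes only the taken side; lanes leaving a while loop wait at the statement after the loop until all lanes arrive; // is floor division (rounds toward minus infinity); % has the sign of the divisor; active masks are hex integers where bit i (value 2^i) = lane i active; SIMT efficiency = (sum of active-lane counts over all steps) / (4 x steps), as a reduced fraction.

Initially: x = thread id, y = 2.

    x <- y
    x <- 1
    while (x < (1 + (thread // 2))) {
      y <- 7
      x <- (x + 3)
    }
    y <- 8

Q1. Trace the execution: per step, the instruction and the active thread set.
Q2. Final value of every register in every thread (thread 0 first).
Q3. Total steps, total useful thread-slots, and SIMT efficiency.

step 0: x <- y                       0xf
step 1: x <- 1                       0xf
step 2: eval (x < (1 + (thread // 2))) 0xf
step 3: y <- 7                       0xc
step 4: x <- (x + 3)                 0xc
step 5: eval (x < (1 + (thread // 2))) 0xc
step 6: y <- 8                       0xf

Answer: 7 steps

x: 1,1,4,4
y: 8,8,8,8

steps = 7; useful = 22; efficiency = 22/28 = 11/14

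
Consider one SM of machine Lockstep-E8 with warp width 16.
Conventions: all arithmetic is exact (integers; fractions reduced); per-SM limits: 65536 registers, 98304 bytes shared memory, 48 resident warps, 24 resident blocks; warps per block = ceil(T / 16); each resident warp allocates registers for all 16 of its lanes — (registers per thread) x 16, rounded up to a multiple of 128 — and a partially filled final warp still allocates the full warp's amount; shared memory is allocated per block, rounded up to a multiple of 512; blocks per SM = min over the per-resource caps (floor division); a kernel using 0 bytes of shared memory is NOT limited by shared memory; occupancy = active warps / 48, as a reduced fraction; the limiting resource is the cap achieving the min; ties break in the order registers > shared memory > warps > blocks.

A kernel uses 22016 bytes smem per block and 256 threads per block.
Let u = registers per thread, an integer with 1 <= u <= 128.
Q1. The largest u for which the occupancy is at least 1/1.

Answer: u = 80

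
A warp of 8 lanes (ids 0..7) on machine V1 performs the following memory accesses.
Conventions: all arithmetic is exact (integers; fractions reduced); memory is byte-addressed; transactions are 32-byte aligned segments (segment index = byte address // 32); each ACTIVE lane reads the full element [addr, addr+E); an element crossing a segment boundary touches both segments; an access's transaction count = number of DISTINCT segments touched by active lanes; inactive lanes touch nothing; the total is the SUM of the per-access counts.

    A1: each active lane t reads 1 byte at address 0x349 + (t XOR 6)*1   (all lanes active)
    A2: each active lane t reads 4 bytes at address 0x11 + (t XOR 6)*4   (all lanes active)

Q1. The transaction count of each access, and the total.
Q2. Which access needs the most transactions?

A1: 1 transaction
A2: 2 transactions

Answer: 1,2; total 3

Answer: A2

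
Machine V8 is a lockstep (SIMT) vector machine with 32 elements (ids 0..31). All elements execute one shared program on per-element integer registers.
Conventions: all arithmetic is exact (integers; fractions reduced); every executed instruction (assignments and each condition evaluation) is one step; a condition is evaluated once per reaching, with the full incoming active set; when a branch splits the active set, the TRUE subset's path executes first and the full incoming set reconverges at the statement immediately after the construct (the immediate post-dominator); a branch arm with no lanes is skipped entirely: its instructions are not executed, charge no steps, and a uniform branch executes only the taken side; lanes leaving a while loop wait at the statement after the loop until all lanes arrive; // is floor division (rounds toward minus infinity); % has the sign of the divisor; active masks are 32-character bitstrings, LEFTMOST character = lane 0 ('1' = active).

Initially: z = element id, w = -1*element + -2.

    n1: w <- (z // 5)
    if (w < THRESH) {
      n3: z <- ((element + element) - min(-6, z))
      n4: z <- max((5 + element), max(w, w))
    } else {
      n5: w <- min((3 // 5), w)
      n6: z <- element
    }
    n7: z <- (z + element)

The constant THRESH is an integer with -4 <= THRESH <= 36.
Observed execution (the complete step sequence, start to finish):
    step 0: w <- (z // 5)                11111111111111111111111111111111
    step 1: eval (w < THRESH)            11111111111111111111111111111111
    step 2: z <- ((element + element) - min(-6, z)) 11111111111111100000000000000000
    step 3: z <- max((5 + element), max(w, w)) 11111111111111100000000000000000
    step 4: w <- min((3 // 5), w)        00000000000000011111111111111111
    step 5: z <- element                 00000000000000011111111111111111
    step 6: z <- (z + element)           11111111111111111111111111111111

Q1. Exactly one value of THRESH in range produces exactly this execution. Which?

Answer: THRESH = 3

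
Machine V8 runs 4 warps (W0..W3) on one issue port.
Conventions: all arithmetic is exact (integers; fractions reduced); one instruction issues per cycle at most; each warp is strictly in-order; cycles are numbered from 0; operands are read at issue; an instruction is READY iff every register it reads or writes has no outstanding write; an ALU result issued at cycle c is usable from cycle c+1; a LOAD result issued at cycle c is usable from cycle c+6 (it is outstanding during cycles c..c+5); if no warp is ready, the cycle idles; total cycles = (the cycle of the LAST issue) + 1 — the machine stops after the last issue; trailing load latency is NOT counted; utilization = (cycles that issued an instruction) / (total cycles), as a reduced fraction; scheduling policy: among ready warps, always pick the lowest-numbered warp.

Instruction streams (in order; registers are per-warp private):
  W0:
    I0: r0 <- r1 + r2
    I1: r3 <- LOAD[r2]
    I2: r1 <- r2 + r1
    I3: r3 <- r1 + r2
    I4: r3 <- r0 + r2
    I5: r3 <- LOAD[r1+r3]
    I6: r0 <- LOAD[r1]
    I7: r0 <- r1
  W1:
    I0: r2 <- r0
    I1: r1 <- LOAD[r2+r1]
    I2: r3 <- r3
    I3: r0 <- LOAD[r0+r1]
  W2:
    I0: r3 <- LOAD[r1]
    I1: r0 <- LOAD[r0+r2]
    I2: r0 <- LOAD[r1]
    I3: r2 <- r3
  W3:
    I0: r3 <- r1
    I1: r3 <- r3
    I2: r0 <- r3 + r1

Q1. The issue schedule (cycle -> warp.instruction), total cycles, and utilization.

cycle 0: W0.I0
cycle 1: W0.I1
cycle 2: W0.I2
cycle 3: W1.I0
cycle 4: W1.I1
cycle 5: W1.I2
cycle 6: W2.I0
cycle 7: W0.I3
cycle 8: W0.I4
cycle 9: W0.I5
cycle 10: W0.I6
cycle 11: W1.I3
cycle 12: W2.I1
cycle 13: W3.I0
cycle 14: W3.I1
cycle 15: W3.I2
cycle 16: W0.I7
cycle 17: idle
cycle 18: W2.I2
cycle 19: W2.I3

Answer: 20 cycles, utilization 19/20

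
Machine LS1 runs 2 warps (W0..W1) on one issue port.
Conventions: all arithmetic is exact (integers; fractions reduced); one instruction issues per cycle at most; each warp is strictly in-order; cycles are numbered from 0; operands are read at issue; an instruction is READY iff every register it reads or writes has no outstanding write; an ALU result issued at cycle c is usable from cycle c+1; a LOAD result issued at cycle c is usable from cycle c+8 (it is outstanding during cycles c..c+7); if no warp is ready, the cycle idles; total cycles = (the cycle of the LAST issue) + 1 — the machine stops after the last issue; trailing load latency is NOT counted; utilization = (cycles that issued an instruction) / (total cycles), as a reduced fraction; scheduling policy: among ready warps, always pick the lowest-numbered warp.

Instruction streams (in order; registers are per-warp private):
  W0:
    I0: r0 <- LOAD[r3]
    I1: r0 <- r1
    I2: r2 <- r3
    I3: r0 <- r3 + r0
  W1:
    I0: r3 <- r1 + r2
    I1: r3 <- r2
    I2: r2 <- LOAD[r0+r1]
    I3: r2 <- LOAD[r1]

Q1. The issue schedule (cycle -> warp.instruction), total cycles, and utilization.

cycle 0: W0.I0
cycle 1: W1.I0
cycle 2: W1.I1
cycle 3: W1.I2
cycle 4: idle
cycle 5: idle
cycle 6: idle
cycle 7: idle
cycle 8: W0.I1
cycle 9: W0.I2
cycle 10: W0.I3
cycle 11: W1.I3

Answer: 12 cycles, utilization 2/3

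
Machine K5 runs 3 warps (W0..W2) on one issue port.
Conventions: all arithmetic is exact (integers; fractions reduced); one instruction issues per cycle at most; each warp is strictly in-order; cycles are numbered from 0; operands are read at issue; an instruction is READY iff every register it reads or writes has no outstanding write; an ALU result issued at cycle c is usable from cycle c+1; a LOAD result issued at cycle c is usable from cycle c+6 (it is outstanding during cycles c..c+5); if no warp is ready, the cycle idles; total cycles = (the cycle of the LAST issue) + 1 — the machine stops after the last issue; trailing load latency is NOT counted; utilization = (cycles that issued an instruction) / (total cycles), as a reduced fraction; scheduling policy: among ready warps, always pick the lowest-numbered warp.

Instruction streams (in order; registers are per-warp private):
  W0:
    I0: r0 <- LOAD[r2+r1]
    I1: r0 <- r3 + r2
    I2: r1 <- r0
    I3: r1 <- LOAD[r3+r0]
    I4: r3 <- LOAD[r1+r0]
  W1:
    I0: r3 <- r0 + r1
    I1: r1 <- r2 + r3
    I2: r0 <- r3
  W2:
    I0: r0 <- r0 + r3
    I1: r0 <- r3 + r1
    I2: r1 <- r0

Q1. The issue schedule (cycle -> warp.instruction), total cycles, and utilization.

cycle 0: W0.I0
cycle 1: W1.I0
cycle 2: W1.I1
cycle 3: W1.I2
cycle 4: W2.I0
cycle 5: W2.I1
cycle 6: W0.I1
cycle 7: W0.I2
cycle 8: W0.I3
cycle 9: W2.I2
cycle 10: idle
cycle 11: idle
cycle 12: idle
cycle 13: idle
cycle 14: W0.I4

Answer: 15 cycles, utilization 11/15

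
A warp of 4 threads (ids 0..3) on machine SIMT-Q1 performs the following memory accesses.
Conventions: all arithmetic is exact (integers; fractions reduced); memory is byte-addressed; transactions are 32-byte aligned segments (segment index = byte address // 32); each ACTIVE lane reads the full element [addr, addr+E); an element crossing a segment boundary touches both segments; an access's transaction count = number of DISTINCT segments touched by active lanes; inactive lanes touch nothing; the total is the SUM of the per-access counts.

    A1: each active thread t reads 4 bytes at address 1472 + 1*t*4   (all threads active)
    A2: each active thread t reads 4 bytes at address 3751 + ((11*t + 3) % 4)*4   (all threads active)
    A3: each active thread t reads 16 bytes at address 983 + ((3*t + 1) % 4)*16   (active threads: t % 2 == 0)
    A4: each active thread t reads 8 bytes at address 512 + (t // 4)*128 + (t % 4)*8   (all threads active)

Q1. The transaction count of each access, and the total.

A1: 1 transaction
A2: 1 transaction
A3: 2 transactions
A4: 1 transaction

Answer: 1,1,2,1; total 5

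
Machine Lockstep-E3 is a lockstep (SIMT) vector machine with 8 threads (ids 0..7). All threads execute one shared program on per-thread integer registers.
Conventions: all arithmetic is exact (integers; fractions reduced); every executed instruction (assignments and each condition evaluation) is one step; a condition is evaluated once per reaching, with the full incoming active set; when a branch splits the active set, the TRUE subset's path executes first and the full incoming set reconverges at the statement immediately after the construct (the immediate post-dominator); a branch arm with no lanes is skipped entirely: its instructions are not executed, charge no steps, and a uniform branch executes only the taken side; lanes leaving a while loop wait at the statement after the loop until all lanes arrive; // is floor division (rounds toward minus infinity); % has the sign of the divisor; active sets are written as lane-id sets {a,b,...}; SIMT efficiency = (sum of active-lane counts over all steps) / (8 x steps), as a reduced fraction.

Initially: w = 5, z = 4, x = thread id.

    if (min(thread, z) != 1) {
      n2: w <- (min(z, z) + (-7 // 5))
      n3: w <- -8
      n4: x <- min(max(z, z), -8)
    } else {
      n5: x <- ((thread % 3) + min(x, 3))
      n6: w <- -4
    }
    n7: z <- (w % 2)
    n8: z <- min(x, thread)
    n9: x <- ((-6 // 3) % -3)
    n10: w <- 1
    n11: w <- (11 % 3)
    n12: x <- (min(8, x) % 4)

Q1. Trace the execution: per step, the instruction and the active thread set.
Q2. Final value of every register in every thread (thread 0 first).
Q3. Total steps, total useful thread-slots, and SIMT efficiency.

step 0: eval (min(thread, z) != 1)   {0,1,2,3,4,5,6,7}
step 1: w <- (min(z, z) + (-7 // 5)) {0,2,3,4,5,6,7}
step 2: w <- -8                      {0,2,3,4,5,6,7}
step 3: x <- min(max(z, z), -8)      {0,2,3,4,5,6,7}
step 4: x <- ((thread % 3) + min(x, 3)) {1}
step 5: w <- -4                      {1}
step 6: z <- (w % 2)                 {0,1,2,3,4,5,6,7}
step 7: z <- min(x, thread)          {0,1,2,3,4,5,6,7}
step 8: x <- ((-6 // 3) % -3)        {0,1,2,3,4,5,6,7}
step 9: w <- 1                       {0,1,2,3,4,5,6,7}
step 10: w <- (11 % 3)                {0,1,2,3,4,5,6,7}
step 11: x <- (min(8, x) % 4)         {0,1,2,3,4,5,6,7}

Answer: 12 steps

w: 2,2,2,2,2,2,2,2
z: -8,1,-8,-8,-8,-8,-8,-8
x: 2,2,2,2,2,2,2,2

steps = 12; useful = 79; efficiency = 79/96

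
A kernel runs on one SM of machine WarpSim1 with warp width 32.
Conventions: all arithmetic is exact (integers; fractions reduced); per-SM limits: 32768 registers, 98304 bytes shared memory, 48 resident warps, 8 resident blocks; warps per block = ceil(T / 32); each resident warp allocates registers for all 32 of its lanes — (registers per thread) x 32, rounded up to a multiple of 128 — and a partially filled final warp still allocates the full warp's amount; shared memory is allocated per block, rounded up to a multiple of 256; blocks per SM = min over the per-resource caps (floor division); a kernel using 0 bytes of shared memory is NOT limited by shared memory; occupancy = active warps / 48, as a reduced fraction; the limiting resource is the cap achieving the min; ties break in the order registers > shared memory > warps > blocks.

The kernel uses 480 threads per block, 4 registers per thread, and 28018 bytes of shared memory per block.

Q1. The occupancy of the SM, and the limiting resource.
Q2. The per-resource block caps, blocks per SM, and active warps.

Answer: occupancy 15/16, limited by shared memory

registers: 17 blocks
shared memory: 3 blocks
warps: 3 blocks
blocks: 8 blocks

Answer: 3 blocks, 45 active warps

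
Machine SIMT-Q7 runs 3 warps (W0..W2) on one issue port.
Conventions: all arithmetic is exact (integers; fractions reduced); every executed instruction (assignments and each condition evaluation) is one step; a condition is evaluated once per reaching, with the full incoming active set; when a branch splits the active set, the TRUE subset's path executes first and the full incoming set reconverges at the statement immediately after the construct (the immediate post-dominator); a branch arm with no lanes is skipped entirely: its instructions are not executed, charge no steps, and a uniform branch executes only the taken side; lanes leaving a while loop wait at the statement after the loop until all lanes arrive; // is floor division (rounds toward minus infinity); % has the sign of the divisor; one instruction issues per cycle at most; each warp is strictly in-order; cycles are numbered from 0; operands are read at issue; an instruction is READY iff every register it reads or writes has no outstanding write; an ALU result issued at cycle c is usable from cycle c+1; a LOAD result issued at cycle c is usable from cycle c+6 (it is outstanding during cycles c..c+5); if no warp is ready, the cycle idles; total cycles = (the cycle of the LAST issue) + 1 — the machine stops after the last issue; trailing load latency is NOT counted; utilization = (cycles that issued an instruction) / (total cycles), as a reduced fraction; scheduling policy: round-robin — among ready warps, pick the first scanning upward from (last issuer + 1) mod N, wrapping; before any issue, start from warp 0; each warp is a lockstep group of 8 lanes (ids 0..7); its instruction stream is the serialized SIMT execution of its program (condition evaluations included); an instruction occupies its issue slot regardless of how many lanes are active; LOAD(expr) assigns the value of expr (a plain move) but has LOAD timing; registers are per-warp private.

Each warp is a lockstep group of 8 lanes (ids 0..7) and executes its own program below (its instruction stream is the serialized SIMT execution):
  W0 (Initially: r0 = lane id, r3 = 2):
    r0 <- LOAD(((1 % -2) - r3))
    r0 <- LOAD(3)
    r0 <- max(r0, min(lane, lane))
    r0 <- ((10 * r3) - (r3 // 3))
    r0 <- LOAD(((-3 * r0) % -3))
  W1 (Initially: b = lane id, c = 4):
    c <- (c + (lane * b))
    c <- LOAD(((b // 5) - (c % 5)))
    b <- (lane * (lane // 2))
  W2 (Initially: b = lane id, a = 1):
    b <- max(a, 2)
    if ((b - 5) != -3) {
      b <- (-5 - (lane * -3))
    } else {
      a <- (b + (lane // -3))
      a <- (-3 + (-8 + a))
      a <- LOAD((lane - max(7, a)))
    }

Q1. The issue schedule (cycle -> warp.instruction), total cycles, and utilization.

cycle 0: W0.I0
cycle 1: W1.I0
cycle 2: W2.I0
cycle 3: W1.I1
cycle 4: W2.I1
cycle 5: W1.I2
cycle 6: W2.I2
cycle 7: W0.I1
cycle 8: W2.I3
cycle 9: W2.I4
cycle 10: idle
cycle 11: idle
cycle 12: idle
cycle 13: W0.I2
cycle 14: W0.I3
cycle 15: W0.I4

Answer: 16 cycles, utilization 13/16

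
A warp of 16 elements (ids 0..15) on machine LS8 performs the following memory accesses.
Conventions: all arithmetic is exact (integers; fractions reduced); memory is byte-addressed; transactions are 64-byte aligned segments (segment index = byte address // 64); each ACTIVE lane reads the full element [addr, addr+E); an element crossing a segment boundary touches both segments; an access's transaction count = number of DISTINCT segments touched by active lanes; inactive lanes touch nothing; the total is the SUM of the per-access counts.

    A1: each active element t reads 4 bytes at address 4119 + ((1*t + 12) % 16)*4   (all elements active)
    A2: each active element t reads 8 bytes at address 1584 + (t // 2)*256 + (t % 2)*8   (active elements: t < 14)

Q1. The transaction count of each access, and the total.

A1: 2 transactions
A2: 7 transactions

Answer: 2,7; total 9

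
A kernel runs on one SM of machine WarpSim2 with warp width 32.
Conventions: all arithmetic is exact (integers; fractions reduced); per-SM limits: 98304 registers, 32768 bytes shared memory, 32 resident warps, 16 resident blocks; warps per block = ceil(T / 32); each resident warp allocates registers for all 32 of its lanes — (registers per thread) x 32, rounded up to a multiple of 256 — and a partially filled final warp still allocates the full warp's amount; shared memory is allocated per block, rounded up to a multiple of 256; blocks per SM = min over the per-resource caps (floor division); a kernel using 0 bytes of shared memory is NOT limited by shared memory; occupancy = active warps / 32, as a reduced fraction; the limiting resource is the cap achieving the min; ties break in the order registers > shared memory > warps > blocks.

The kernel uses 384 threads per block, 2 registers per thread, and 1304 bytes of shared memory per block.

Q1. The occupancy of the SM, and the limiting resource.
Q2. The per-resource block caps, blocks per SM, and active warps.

Answer: occupancy 3/4, limited by warps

registers: 32 blocks
shared memory: 21 blocks
warps: 2 blocks
blocks: 16 blocks

Answer: 2 blocks, 24 active warps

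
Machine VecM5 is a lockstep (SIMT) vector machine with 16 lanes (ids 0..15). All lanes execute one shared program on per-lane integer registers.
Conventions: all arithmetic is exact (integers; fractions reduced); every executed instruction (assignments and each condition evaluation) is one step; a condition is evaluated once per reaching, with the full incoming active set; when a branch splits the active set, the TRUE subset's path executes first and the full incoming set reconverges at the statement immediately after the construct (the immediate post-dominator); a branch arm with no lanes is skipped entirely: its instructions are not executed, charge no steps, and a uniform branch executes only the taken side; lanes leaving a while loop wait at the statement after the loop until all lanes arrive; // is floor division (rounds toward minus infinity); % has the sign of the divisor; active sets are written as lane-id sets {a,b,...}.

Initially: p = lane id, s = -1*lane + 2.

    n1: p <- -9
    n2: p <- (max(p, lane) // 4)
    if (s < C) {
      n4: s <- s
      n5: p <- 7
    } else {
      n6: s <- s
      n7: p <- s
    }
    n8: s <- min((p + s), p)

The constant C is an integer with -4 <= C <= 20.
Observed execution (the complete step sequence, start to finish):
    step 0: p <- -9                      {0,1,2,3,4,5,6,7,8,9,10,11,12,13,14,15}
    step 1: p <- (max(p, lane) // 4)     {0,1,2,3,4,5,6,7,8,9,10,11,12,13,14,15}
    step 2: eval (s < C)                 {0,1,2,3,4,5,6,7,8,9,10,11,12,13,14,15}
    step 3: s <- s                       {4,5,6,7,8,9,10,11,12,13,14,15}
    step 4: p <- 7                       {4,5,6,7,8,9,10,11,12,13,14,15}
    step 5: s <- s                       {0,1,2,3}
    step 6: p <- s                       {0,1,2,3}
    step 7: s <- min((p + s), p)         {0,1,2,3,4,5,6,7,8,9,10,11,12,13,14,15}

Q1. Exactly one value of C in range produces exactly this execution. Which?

Answer: C = -1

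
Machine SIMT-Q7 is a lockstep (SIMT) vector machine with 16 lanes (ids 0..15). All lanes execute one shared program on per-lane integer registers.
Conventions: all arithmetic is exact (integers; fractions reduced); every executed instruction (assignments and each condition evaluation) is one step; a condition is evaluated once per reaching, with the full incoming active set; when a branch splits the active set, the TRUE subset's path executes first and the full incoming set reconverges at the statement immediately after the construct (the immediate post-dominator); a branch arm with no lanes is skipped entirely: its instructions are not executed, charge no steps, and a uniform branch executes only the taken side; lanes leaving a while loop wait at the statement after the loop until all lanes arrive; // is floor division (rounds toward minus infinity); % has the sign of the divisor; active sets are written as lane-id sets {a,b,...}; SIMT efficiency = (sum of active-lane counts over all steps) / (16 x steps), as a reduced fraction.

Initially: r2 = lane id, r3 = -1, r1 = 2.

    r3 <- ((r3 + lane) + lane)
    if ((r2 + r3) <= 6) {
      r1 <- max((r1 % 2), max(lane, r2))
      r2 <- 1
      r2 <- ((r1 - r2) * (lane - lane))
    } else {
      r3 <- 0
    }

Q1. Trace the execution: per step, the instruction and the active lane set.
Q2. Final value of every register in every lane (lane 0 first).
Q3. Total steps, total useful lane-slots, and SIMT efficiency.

step 0: r3 <- ((r3 + lane) + lane)   {0,1,2,3,4,5,6,7,8,9,10,11,12,13,14,15}
step 1: eval ((r2 + r3) <= 6)        {0,1,2,3,4,5,6,7,8,9,10,11,12,13,14,15}
step 2: r1 <- max((r1 % 2), max(lane, r2)) {0,1,2}
step 3: r2 <- 1                      {0,1,2}
step 4: r2 <- ((r1 - r2) * (lane - lane)) {0,1,2}
step 5: r3 <- 0                      {3,4,5,6,7,8,9,10,11,12,13,14,15}

Answer: 6 steps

r2: 0,0,0,3,4,5,6,7,8,9,10,11,12,13,14,15
r3: -1,1,3,0,0,0,0,0,0,0,0,0,0,0,0,0
r1: 0,1,2,2,2,2,2,2,2,2,2,2,2,2,2,2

steps = 6; useful = 54; efficiency = 54/96 = 9/16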